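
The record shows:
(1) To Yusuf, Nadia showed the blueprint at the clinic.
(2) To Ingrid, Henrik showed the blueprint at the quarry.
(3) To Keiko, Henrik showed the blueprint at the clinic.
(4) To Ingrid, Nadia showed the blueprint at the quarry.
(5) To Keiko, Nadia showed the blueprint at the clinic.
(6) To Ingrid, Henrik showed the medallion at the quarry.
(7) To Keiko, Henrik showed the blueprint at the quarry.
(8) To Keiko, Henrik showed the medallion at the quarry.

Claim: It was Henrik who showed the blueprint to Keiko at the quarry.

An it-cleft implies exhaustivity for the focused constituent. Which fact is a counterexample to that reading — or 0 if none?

0

Focus of the cleft: "Henrik" (the agent). Presupposed background: the blueprint as thing and Keiko as recipient and at the quarry as setting.
The exhaustive reading says no other agent fits that background.
No listed fact matches the background with a different agent. Exhaustivity holds.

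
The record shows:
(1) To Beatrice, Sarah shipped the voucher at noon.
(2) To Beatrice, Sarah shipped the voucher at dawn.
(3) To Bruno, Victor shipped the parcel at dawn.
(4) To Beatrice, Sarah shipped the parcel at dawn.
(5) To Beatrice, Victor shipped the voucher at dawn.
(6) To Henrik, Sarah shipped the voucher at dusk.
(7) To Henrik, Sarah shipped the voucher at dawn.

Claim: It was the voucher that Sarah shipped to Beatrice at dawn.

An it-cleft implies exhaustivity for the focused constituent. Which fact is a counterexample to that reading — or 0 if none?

The cleft puts "the voucher" in focus and presupposes the open proposition with agent = Sarah, recipient = Beatrice, setting = at dawn.
The exhaustive reading says no other thing fits that background.
But fact (4) also has agent = Sarah, recipient = Beatrice, setting = at dawn, with thing = the parcel — so the exhaustive reading fails.

4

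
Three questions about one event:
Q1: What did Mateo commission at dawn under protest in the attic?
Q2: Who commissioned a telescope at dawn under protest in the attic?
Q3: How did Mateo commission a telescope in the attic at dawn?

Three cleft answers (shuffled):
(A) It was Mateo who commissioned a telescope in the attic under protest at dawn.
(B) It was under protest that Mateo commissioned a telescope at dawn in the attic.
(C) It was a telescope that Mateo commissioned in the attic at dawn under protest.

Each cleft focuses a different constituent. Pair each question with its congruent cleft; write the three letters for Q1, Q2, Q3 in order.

Q1 asks about the direct object; cleft (C) focuses "a telescope", which is the direct object — so Q1 → C.
Q2 asks about the subject (agent); cleft (A) focuses "Mateo", which is the subject (agent) — so Q2 → A.
Q3 asks about the manner; cleft (B) focuses "under protest", which is the manner — so Q3 → B.
Mapping: Q1→C, Q2→A, Q3→B.

CAB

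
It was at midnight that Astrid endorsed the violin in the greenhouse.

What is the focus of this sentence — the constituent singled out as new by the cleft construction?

at midnight

In an it-cleft "It was X that/who ...", the clefted constituent X is the focus; the that/who-clause expresses the presupposed open proposition.
Here the focus is "at midnight". The backgrounded (presupposed) material includes "Astrid", "the violin" and "in the greenhouse".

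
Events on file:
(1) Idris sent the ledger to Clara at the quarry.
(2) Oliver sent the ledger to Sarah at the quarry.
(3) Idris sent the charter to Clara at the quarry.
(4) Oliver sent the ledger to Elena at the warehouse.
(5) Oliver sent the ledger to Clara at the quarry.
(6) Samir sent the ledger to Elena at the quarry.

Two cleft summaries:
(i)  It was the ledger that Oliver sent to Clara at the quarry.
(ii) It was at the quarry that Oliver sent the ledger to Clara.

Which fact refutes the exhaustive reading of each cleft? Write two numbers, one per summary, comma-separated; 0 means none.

0, 0

Summary (i) focuses "the ledger" (the thing); background Oliver as agent and Clara as recipient and at the quarry as setting. No fact matches that background with a different thing, so 0.
Summary (ii) focuses "at the quarry" (the setting); background Oliver as agent and the ledger as thing and Clara as recipient. No fact matches that background with a different setting, so 0.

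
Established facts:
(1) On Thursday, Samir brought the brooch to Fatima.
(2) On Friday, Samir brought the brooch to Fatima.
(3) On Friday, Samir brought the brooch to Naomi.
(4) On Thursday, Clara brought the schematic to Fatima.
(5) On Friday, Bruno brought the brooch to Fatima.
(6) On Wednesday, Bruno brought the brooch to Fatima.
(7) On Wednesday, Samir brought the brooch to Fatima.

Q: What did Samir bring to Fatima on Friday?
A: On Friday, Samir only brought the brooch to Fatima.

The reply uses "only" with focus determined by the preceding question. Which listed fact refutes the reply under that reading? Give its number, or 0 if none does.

0

Answering "What did ...?" puts focus on the thing — here, "the brooch".
"Only" then excludes alternative things while the background — same agent, recipient, setting (Samir / Fatima / on Friday) — is held fixed.
No fact keeps same agent, recipient, setting (Samir / Fatima / on Friday) while changing the thing; every other fact differs on something backgrounded. The reply stands.
(Fact (3) would refute a reading with focus on the recipient — but that is not what the question asks.)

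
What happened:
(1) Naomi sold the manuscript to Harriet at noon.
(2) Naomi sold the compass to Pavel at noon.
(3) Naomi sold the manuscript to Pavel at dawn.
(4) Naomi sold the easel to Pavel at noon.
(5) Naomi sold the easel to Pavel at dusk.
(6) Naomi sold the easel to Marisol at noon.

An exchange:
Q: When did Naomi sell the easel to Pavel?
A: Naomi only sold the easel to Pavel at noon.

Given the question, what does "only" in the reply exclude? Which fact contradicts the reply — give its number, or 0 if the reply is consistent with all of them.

The question "When did ...?" targets the setting, so in the reply the focus falls on "at noon".
"Only" then excludes alternative settings while the background — Naomi as agent and the easel as thing and Pavel as recipient — is held fixed.
Fact (5) shares the background with a different setting (at dusk) — counterexample.
(Fact (2) would refute a reading with focus on the thing — but that is not what the question asks.)

5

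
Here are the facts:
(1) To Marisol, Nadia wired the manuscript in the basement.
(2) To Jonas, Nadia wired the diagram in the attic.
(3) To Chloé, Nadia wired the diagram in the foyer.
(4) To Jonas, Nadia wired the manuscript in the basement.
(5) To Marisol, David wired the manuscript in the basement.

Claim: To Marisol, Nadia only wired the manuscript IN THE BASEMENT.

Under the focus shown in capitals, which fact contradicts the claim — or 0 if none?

The capitals mark "in the basement" as focus. So "only" rules out other settings, with the rest (same agent, thing, recipient (Nadia / the manuscript / Marisol)) as background.
No fact matches same agent, thing, recipient (Nadia / the manuscript / Marisol) with a different setting — every other fact differs on at least one backgrounded slot. So no fact refutes it.

0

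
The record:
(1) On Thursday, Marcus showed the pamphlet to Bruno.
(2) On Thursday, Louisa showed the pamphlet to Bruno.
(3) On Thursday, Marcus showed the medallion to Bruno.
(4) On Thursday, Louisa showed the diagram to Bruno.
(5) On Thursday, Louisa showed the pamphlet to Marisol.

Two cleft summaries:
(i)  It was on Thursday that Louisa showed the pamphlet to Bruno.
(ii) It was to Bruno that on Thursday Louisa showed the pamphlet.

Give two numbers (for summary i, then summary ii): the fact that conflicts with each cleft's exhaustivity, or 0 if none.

0, 5

(i): focus "on Thursday". No fact shares agent = Louisa, thing = the pamphlet, recipient = Bruno with a different setting. 0.
(ii): focus "Bruno". Looking for agent = Louisa, thing = the pamphlet, setting = on Thursday with some other recipient — fact (5) has Marisol there. Refuted.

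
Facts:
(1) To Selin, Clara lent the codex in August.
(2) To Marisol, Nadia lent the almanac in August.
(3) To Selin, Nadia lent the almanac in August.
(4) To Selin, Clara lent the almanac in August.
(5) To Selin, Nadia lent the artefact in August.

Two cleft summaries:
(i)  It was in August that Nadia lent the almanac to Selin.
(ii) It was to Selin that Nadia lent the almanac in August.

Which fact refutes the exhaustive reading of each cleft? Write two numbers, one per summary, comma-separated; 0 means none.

(i): focus "in August". No fact shares same agent, thing, recipient (Nadia / the almanac / Selin) with a different setting. 0.
(ii): focus "Selin". Looking for same agent, thing, setting (Nadia / the almanac / in August) with some other recipient — fact (2) has Marisol there. Refuted.

0, 2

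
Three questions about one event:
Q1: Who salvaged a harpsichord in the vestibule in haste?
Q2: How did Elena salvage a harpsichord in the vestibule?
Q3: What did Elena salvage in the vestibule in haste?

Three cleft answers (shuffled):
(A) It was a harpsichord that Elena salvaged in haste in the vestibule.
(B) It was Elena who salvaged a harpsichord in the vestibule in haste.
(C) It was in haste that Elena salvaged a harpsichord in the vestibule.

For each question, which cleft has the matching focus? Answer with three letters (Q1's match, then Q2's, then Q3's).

BCA

Q1 asks about the subject (agent); cleft (B) focuses "Elena", which is the subject (agent) — so Q1 → B.
Q2 asks about the manner; cleft (C) focuses "in haste", which is the manner — so Q2 → C.
Q3 asks about the direct object; cleft (A) focuses "a harpsichord", which is the direct object — so Q3 → A.
Mapping: Q1→B, Q2→C, Q3→A.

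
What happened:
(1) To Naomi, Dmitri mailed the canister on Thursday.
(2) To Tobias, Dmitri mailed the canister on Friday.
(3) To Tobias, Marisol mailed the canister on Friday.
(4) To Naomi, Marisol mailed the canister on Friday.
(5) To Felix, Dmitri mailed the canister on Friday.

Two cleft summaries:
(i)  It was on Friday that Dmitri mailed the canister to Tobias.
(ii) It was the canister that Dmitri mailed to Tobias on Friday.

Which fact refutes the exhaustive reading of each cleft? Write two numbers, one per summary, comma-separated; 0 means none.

(i): focus "on Friday". No fact shares same agent, thing, recipient (Dmitri / the canister / Tobias) with a different setting. 0.
(ii): focus "the canister". No fact shares same agent, recipient, setting (Dmitri / Tobias / on Friday) with a different thing. 0.

0, 0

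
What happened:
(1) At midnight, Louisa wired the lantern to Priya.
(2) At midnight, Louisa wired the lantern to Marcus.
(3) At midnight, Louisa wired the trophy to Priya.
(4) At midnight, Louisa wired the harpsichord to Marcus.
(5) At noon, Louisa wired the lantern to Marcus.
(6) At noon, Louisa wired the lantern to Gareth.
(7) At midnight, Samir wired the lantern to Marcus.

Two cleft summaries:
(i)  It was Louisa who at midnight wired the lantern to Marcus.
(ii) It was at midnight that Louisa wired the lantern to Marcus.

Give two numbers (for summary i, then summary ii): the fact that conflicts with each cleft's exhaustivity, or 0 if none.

Summary (i) focuses "Louisa" (the agent); background same thing, recipient, setting (the lantern / Marcus / at midnight). Fact (7) matches that background with agent = Samir — refutes (i).
Summary (ii) focuses "at midnight" (the setting); background same agent, thing, recipient (Louisa / the lantern / Marcus). Fact (5) matches that background with setting = at noon — refutes (ii).

7, 5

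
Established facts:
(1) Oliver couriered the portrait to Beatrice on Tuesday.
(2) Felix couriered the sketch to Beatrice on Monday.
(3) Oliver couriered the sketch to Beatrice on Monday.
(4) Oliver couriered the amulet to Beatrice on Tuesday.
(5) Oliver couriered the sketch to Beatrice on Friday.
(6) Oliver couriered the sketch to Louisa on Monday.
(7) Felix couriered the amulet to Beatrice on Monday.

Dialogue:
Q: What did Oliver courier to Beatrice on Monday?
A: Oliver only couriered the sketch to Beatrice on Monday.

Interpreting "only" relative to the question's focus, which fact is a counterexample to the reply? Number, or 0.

0

Answering "What did ...?" puts focus on the thing — here, "the sketch".
"Only" then excludes alternative things while the background — same agent, recipient, setting (Oliver / Beatrice / on Monday) — is held fixed.
No listed fact shares that background with another thing. Nothing contradicts the reply.
(Fact (6) would refute a reading with focus on the recipient — but that is not what the question asks.)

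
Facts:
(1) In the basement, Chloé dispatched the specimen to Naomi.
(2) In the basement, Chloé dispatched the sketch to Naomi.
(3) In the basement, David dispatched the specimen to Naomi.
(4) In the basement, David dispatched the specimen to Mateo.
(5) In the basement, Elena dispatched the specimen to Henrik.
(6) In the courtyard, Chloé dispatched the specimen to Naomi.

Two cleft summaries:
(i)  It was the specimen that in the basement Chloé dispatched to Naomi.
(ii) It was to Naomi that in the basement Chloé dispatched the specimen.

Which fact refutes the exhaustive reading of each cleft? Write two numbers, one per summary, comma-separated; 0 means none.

Summary (i) focuses "the specimen" (the thing); background same agent, recipient, setting (Chloé / Naomi / in the basement). Fact (2) matches that background with thing = the sketch — refutes (i).
Summary (ii) focuses "Naomi" (the recipient); background same agent, thing, setting (Chloé / the specimen / in the basement). No fact matches that background with a different recipient, so 0.

2, 0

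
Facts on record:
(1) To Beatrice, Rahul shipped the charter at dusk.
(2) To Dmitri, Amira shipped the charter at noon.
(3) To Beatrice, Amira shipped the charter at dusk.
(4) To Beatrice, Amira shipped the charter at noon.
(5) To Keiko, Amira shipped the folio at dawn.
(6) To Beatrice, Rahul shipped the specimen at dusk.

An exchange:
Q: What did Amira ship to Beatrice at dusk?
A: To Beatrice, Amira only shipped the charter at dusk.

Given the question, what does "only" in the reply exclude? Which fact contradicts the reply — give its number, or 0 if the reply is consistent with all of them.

0

Answering "What did ...?" puts focus on the thing — here, "the charter".
"Only" then excludes alternative things while the background — same agent, recipient, setting (Amira / Beatrice / at dusk) — is held fixed.
No fact keeps same agent, recipient, setting (Amira / Beatrice / at dusk) while changing the thing; every other fact differs on something backgrounded. The reply stands.
(Fact (4) would refute a reading with focus on the setting — but that is not what the question asks.)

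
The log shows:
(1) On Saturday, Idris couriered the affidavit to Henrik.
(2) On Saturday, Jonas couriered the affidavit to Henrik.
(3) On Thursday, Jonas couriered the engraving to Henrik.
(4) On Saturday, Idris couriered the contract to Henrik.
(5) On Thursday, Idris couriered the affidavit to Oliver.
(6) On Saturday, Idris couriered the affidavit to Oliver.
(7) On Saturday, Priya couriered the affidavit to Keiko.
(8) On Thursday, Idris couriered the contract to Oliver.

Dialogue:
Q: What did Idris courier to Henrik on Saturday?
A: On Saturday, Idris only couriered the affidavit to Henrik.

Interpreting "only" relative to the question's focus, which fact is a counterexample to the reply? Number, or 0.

Answering "What did ...?" puts focus on the thing — here, "the affidavit".
So "only" ranges over things; the rest (same agent, recipient, setting (Idris / Henrik / on Saturday)) is presupposed.
Fact (4) shares the background with a different thing (the contract) — counterexample.
(Fact (6) would refute a reading with focus on the recipient — but that is not what the question asks.)

4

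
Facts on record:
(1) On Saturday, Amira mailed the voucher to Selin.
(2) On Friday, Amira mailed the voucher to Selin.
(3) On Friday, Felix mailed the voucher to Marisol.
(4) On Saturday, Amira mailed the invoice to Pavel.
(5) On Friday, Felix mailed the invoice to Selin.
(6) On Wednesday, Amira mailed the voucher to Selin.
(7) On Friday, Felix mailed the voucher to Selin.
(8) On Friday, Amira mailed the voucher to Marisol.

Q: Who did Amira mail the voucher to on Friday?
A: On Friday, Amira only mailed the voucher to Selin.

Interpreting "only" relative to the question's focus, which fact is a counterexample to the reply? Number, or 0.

The question "Who did ... to ...?" targets the recipient, so in the reply the focus falls on "Selin".
So "only" ranges over recipients; the rest (agent = Amira, thing = the voucher, setting = on Friday) is presupposed.
Fact (8) shares the background with a different recipient (Marisol) — counterexample.
(Fact (1) would refute a reading with focus on the setting — but that is not what the question asks.)

8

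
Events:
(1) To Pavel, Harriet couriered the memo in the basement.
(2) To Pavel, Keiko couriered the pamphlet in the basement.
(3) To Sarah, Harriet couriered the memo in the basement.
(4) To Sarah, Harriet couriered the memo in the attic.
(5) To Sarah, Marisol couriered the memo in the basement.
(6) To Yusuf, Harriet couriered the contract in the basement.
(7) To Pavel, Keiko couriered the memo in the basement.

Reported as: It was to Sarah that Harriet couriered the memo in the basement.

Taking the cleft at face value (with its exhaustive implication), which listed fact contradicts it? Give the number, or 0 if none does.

1

Focus of the cleft: "Sarah" (the recipient). Presupposed background: agent = Harriet, thing = the memo, setting = in the basement.
Exhaustivity: Sarah is the only recipient satisfying that background.
But fact (1) also has agent = Harriet, thing = the memo, setting = in the basement, with recipient = Pavel — so the exhaustive reading fails.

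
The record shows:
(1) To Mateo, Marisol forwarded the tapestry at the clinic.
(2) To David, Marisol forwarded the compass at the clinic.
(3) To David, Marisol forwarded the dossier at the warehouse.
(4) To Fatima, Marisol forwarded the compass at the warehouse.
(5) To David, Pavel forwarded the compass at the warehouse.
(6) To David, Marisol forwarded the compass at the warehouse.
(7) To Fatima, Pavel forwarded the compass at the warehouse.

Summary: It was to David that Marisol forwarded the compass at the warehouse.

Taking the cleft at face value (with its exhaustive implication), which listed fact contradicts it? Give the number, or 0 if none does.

4

Focus of the cleft: "David" (the recipient). Presupposed background: Marisol as agent and the compass as thing and at the warehouse as setting.
The exhaustive reading says no other recipient fits that background.
But fact (4) also has Marisol as agent and the compass as thing and at the warehouse as setting, with recipient = Fatima — so the exhaustive reading fails.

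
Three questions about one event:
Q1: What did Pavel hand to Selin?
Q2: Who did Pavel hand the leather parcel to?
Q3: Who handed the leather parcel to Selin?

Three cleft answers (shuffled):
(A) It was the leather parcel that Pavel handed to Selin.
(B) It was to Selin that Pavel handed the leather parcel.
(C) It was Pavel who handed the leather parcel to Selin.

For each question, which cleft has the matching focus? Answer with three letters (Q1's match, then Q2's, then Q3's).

Q1 asks about the direct object; cleft (A) focuses "the leather parcel", which is the direct object — so Q1 → A.
Q2 asks about the recipient; cleft (B) focuses "to Selin", which is the recipient — so Q2 → B.
Q3 asks about the subject (agent); cleft (C) focuses "Pavel", which is the subject (agent) — so Q3 → C.
Mapping: Q1→A, Q2→B, Q3→C.

ABC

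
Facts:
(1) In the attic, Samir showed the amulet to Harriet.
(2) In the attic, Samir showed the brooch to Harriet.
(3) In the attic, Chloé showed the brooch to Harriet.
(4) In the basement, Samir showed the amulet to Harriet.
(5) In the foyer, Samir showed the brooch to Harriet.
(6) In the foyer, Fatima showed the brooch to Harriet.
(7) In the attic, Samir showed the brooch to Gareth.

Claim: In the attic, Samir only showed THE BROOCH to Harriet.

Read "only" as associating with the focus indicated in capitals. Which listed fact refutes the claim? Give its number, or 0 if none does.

1

The capitals mark "the brooch" as focus. So "only" rules out other things, with the rest (agent = Samir, recipient = Harriet, setting = in the attic) as background.
Fact (1) matches on agent = Samir, recipient = Harriet, setting = in the attic, but has thing = the amulet instead. That refutes the claim.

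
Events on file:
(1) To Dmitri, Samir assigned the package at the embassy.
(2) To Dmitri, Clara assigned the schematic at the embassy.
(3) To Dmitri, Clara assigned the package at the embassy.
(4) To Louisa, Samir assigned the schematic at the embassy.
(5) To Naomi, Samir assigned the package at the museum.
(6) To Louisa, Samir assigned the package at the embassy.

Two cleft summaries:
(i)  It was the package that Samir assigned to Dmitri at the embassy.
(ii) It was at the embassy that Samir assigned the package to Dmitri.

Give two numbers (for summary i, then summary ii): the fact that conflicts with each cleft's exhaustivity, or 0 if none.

(i): focus "the package". No fact shares Samir as agent and Dmitri as recipient and at the embassy as setting with a different thing. 0.
(ii): focus "at the embassy". No fact shares Samir as agent and the package as thing and Dmitri as recipient with a different setting. 0.

0, 0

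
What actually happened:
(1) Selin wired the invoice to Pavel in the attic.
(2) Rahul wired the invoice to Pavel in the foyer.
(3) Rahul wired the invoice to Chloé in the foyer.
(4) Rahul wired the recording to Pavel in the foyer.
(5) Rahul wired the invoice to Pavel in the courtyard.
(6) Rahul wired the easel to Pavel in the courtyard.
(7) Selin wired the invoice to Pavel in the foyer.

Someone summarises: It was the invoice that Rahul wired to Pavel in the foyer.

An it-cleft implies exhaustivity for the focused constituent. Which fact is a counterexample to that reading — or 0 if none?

4

Focus of the cleft: "the invoice" (the thing). Presupposed background: Rahul as agent and Pavel as recipient and in the foyer as setting.
The exhaustive reading says no other thing fits that background.
Fact (4) shares the background but with thing = the recording; exhaustivity is violated.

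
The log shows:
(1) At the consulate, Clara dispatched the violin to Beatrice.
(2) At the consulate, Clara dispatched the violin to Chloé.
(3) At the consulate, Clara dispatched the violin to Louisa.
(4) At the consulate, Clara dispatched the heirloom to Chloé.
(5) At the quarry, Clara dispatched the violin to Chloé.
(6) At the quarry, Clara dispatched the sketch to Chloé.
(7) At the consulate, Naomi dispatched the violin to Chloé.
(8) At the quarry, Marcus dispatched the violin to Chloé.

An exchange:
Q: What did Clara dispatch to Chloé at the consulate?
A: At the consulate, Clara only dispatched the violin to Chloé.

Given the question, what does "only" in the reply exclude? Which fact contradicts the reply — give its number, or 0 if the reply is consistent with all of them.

4

Answering "What did ...?" puts focus on the thing — here, "the violin".
"Only" then excludes alternative things while the background — agent = Clara, recipient = Chloé, setting = at the consulate — is held fixed.
Fact (4) shares the background with a different thing (the heirloom) — counterexample.
(Fact (1) would refute a reading with focus on the recipient — but that is not what the question asks.)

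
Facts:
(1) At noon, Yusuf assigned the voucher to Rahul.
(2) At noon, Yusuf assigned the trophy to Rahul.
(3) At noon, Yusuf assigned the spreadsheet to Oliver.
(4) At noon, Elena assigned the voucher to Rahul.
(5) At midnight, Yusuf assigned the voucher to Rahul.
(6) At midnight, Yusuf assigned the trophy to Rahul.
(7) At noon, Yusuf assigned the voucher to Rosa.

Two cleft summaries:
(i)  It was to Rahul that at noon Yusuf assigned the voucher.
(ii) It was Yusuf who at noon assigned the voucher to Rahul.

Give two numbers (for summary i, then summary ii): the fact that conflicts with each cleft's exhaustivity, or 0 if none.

(i): focus "Rahul". Looking for same agent, thing, setting (Yusuf / the voucher / at noon) with some other recipient — fact (7) has Rosa there. Refuted.
(ii): focus "Yusuf". Looking for same thing, recipient, setting (the voucher / Rahul / at noon) with some other agent — fact (4) has Elena there. Refuted.

7, 4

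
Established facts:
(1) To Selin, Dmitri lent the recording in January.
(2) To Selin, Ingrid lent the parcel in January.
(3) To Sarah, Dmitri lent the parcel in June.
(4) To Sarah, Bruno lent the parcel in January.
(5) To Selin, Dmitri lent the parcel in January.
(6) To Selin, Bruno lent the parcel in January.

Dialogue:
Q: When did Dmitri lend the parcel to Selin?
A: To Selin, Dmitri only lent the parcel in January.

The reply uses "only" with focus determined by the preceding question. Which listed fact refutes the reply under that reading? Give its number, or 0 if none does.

0

The question "When did ...?" targets the setting, so in the reply the focus falls on "in January".
So "only" ranges over settings; the rest (agent = Dmitri, thing = the parcel, recipient = Selin) is presupposed.
No listed fact shares that background with another setting. Nothing contradicts the reply.
(Fact (1) would refute a reading with focus on the thing — but that is not what the question asks.)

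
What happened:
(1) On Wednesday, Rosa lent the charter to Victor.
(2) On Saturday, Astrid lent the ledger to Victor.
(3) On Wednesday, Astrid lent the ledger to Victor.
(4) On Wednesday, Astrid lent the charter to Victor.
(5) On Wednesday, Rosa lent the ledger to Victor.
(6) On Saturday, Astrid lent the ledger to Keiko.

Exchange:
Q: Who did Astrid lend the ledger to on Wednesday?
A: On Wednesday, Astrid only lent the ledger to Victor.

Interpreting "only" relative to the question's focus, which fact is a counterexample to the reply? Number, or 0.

0

The question "Who did ... to ...?" targets the recipient, so in the reply the focus falls on "Victor".
"Only" then excludes alternative recipients while the background — Astrid as agent and the ledger as thing and on Wednesday as setting — is held fixed.
No listed fact shares that background with another recipient. Nothing contradicts the reply.
(Fact (4) would refute a reading with focus on the thing — but that is not what the question asks.)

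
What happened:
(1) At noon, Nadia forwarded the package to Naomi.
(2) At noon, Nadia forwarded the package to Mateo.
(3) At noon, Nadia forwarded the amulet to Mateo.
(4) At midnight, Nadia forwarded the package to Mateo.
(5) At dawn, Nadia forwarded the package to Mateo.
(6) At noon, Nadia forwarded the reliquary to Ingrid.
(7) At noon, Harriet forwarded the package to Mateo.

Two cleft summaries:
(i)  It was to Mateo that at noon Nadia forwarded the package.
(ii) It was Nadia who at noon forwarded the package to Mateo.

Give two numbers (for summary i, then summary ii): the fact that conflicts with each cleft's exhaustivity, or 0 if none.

1, 7

Summary (i) focuses "Mateo" (the recipient); background Nadia as agent and the package as thing and at noon as setting. Fact (1) matches that background with recipient = Naomi — refutes (i).
Summary (ii) focuses "Nadia" (the agent); background the package as thing and Mateo as recipient and at noon as setting. Fact (7) matches that background with agent = Harriet — refutes (ii).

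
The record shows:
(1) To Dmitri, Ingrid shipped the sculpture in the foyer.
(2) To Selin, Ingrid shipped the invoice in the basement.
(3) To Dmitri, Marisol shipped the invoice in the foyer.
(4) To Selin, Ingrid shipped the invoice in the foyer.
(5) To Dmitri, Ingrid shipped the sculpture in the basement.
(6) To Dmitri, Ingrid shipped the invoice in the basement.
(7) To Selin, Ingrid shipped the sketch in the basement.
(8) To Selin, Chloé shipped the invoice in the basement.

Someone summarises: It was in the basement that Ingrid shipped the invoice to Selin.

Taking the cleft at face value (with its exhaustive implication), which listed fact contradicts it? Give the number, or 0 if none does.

4

Focus of the cleft: "in the basement" (the setting). Presupposed background: Ingrid as agent and the invoice as thing and Selin as recipient.
The exhaustive reading says no other setting fits that background.
Fact (4) shares the background but with setting = in the foyer; exhaustivity is violated.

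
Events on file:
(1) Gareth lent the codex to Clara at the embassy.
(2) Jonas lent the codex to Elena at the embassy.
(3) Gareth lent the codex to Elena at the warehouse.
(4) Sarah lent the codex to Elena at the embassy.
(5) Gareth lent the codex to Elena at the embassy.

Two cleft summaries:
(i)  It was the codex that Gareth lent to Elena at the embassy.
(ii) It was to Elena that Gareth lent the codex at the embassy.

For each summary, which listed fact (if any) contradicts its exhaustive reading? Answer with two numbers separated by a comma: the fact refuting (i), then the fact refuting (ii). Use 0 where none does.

Summary (i) focuses "the codex" (the thing); background Gareth as agent and Elena as recipient and at the embassy as setting. No fact matches that background with a different thing, so 0.
Summary (ii) focuses "Elena" (the recipient); background Gareth as agent and the codex as thing and at the embassy as setting. Fact (1) matches that background with recipient = Clara — refutes (ii).

0, 1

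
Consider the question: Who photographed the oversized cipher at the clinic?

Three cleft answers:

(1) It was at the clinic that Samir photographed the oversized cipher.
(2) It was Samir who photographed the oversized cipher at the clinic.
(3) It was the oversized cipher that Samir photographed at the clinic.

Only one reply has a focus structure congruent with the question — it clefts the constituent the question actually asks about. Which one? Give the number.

2

The question word "who" targets the subject (agent).
Option (1) clefts "at the clinic" — the location, not what was asked.
Option (2) clefts "Samir" — that matches what the question asks about.
Option (3) clefts "the oversized cipher" — the direct object, not what was asked.
So the congruent reply is (2).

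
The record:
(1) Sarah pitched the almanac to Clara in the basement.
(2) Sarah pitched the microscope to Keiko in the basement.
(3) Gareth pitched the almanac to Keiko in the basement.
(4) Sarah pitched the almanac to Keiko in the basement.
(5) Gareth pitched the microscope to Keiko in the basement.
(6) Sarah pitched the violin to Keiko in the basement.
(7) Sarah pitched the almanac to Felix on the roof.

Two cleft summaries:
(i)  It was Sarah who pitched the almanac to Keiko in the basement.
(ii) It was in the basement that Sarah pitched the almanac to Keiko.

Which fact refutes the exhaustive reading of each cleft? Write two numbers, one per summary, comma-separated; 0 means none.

3, 0

(i): focus "Sarah". Looking for same thing, recipient, setting (the almanac / Keiko / in the basement) with some other agent — fact (3) has Gareth there. Refuted.
(ii): focus "in the basement". No fact shares same agent, thing, recipient (Sarah / the almanac / Keiko) with a different setting. 0.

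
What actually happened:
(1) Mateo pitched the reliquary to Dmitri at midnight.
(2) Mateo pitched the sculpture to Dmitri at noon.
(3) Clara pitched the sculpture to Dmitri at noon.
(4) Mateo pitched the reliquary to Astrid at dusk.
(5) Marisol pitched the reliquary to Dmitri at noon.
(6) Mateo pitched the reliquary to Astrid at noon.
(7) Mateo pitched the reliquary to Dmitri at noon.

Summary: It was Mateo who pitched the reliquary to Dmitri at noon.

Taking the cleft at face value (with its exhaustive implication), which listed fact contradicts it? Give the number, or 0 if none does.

Focus of the cleft: "Mateo" (the agent). Presupposed background: same thing, recipient, setting (the reliquary / Dmitri / at noon).
Exhaustivity: Mateo is the only agent satisfying that background.
Fact (5) shares the background but with agent = Marisol; exhaustivity is violated.

5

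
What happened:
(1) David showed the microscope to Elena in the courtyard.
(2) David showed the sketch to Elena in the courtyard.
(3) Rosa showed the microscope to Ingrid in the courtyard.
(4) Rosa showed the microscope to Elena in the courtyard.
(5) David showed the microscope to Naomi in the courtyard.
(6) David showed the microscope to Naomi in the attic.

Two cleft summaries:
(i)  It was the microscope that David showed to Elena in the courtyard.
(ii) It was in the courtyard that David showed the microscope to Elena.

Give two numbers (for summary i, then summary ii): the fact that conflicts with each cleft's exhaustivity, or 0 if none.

2, 0

(i): focus "the microscope". Looking for same agent, recipient, setting (David / Elena / in the courtyard) with some other thing — fact (2) has the sketch there. Refuted.
(ii): focus "in the courtyard". No fact shares same agent, thing, recipient (David / the microscope / Elena) with a different setting. 0.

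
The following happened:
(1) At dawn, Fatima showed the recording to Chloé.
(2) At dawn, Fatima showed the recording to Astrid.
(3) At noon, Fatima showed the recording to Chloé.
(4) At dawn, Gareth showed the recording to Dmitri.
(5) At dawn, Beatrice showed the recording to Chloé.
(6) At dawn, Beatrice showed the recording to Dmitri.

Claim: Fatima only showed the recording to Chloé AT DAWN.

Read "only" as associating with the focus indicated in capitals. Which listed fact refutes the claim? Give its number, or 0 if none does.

The capitals mark "at dawn" as focus. So "only" rules out other settings, with the rest (agent = Fatima, thing = the recording, recipient = Chloé) as background.
Fact (3) matches on agent = Fatima, thing = the recording, recipient = Chloé, but has setting = at noon instead. That refutes the claim.

3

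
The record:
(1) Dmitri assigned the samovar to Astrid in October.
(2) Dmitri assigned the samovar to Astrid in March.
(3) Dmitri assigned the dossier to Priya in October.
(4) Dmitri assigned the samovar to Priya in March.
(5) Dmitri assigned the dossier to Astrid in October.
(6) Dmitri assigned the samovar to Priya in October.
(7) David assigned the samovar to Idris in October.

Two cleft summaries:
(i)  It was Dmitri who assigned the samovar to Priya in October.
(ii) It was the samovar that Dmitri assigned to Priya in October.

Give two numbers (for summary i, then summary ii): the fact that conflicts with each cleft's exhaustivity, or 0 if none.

Summary (i) focuses "Dmitri" (the agent); background the samovar as thing and Priya as recipient and in October as setting. No fact matches that background with a different agent, so 0.
Summary (ii) focuses "the samovar" (the thing); background Dmitri as agent and Priya as recipient and in October as setting. Fact (3) matches that background with thing = the dossier — refutes (ii).

0, 3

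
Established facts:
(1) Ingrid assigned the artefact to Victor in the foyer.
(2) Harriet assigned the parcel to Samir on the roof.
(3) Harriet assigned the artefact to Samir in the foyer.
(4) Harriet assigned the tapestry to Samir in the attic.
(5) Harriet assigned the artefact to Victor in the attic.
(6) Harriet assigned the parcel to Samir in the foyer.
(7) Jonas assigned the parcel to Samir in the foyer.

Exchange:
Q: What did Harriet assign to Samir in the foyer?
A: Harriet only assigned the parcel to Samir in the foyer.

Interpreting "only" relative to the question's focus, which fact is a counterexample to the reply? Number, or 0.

3

The question "What did ...?" targets the thing, so in the reply the focus falls on "the parcel".
So "only" ranges over things; the rest (Harriet as agent and Samir as recipient and in the foyer as setting) is presupposed.
Fact (3) keeps Harriet as agent and Samir as recipient and in the foyer as setting but has thing = the artefact; that refutes the reply.
(Fact (2) would refute a reading with focus on the setting — but that is not what the question asks.)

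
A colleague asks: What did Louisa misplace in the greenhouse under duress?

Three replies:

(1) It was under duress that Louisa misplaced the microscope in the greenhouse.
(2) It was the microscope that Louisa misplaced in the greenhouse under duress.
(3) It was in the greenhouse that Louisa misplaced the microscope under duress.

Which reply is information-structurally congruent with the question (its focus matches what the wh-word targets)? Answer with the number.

The question word "what" targets the direct object.
Option (1) clefts "under duress" — the manner, not what was asked.
Option (2) clefts "the microscope" — that matches what the question asks about.
Option (3) clefts "in the greenhouse" — the location, not what was asked.
So the congruent reply is (2).

2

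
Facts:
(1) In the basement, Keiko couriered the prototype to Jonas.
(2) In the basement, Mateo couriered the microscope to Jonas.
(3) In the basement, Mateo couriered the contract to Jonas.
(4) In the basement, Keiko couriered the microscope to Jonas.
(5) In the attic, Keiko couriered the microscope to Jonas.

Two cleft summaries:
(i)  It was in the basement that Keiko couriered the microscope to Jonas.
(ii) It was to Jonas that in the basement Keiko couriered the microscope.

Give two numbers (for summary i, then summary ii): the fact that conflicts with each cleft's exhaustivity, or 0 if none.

(i): focus "in the basement". Looking for Keiko as agent and the microscope as thing and Jonas as recipient with some other setting — fact (5) has in the attic there. Refuted.
(ii): focus "Jonas". No fact shares Keiko as agent and the microscope as thing and in the basement as setting with a different recipient. 0.

5, 0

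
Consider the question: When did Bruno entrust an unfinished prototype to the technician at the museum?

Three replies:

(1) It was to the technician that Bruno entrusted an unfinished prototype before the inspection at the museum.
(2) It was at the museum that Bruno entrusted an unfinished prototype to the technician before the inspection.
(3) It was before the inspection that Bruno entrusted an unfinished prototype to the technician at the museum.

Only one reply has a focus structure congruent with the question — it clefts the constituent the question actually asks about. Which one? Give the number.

3

The question word "when" targets the time.
Option (1) clefts "to the technician" — the recipient, not what was asked.
Option (2) clefts "at the museum" — the location, not what was asked.
Option (3) clefts "before the inspection" — that matches what the question asks about.
So the congruent reply is (3).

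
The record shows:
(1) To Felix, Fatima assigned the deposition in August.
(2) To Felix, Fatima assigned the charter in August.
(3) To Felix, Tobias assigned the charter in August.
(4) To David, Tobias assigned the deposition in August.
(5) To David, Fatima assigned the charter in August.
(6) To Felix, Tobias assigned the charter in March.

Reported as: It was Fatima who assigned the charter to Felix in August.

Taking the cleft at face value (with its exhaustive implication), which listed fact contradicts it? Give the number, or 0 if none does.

Focus of the cleft: "Fatima" (the agent). Presupposed background: same thing, recipient, setting (the charter / Felix / in August).
Exhaustivity: Fatima is the only agent satisfying that background.
Fact (3) shares the background but with agent = Tobias; exhaustivity is violated.

3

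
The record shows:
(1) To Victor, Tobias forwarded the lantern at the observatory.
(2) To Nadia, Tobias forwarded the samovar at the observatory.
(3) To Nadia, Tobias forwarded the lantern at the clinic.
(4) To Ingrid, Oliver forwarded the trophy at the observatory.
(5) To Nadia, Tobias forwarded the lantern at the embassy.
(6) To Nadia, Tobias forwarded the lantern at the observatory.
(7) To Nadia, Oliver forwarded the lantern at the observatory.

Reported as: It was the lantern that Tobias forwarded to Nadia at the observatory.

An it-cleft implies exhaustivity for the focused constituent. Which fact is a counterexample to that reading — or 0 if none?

2

Focus of the cleft: "the lantern" (the thing). Presupposed background: agent = Tobias, recipient = Nadia, setting = at the observatory.
The exhaustive reading says no other thing fits that background.
But fact (2) also has agent = Tobias, recipient = Nadia, setting = at the observatory, with thing = the samovar — so the exhaustive reading fails.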